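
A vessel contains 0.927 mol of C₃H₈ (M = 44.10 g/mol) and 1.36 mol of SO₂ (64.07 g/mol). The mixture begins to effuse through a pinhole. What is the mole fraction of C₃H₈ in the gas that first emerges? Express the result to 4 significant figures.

0.4510

Effusion rate of each component ∝ n_i/√M_i (partial pressure × 1/√M).
So x_C₃H₈ in the escaping gas = (n_C₃H₈/√M_C₃H₈) / Σ(n_i/√M_i)
= (0.927/√44.10) / (0.927/√44.10 + 1.36/√64.07) = 0.1396/(0.1396 + 0.1699) = 0.4510.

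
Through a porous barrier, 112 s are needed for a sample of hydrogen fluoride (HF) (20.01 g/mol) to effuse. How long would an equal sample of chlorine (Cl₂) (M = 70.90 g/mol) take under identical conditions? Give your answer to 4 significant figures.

210.8 s

Since effusion rate ∝ 1/√M, t_Cl₂/t_HF = √(M_Cl₂/M_HF) = √(70.90/20.01) = √3.543 = 1.882.
So the time for Cl₂ is 112 × 1.882 = 210.8 s.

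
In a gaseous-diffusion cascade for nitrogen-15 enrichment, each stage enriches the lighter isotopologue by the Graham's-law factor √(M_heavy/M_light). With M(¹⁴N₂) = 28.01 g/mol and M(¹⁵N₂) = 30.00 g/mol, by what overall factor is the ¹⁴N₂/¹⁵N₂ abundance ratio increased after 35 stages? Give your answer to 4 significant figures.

Overall factor = α^35 with α = √(30.00/28.01), i.e. (30.00/28.01)^(35/2).
= 1.07105^(35/2) = 3.324.

3.324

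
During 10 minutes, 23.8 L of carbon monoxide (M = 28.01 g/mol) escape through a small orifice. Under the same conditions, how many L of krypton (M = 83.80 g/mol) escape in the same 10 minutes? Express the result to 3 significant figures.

Since effusion rate ∝ 1/√M, rate_Kr/rate_CO = √(M_CO/M_Kr) = √(28.01/83.80) = √0.3342 = 0.5781.
So the volume for Kr is 23.8 × 0.5781 = 13.8 L.

13.8 L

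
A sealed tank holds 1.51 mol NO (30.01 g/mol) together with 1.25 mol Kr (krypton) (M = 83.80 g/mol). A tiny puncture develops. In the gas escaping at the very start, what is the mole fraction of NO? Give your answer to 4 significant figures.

0.6687

Effusion rate of each component ∝ n_i/√M_i (partial pressure × 1/√M).
x_NO(eff) = (n_NO/√M_NO) / (n_NO/√M_NO + n_Kr/√M_Kr)
= (1.51/√30.01) / (1.51/√30.01 + 1.25/√83.80) = 0.2756/(0.2756 + 0.1365) = 0.6687.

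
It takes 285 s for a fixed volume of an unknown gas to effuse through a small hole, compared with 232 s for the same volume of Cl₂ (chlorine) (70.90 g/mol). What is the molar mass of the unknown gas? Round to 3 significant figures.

107 g/mol

By Graham's law, t_X/t_Cl₂ = √(M_X/M_Cl₂).
285/232 = 1.228 = √(M_X/70.90)
M_X = 70.90 × 1.228² = 70.90 × 1.509 = 107 g/mol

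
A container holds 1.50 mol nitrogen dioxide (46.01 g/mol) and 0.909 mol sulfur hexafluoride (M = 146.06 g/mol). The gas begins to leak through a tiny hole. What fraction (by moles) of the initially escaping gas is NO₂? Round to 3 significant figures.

Each component's effusion rate ∝ (its partial pressure)·(1/√M) ∝ n_i/√M_i.
x_NO₂(eff) = (n_NO₂/√M_NO₂) / (n_NO₂/√M_NO₂ + n_SF₆/√M_SF₆)
= (1.50/√46.01) / (1.50/√46.01 + 0.909/√146.06) = 0.2211/(0.2211 + 0.07521) = 0.746.

0.746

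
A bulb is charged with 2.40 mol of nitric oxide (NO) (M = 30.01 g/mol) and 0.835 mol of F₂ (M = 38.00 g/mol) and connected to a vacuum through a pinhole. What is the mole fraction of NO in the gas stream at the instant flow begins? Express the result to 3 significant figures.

0.764

Effusion rate of each component ∝ n_i/√M_i (partial pressure × 1/√M).
Mole fraction of NO in the effusate = (n_NO/√M_NO) / (n_NO/√M_NO + n_F₂/√M_F₂)
= (2.40/√30.01) / (2.40/√30.01 + 0.835/√38.00) = 0.4381/(0.4381 + 0.1355) = 0.764.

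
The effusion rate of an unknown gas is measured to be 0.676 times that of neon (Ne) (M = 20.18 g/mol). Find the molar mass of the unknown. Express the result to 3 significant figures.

44.2 g/mol

Graham's law gives rate_X/rate_Ne = √(M_Ne/M_X).
0.676 = √(20.18/M_X)
M_X = 20.18 / 0.676² = 20.18 / 0.4570 = 44.2 g/mol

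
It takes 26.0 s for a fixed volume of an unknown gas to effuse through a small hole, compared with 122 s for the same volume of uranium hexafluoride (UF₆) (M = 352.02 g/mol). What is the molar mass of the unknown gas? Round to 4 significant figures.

15.99 g/mol

Since effusion rate ∝ 1/√M, t_X/t_UF₆ = √(M_X/M_UF₆).
26.0/122 = 0.2131 = √(M_X/352.02)
M_X = 352.02 × 0.2131² = 352.02 × 0.04542 = 15.99 g/mol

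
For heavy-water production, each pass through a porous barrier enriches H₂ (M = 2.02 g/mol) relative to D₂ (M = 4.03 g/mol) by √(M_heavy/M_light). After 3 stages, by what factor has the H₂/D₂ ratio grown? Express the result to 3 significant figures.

Each stage multiplies the ratio by α = √(4.03/2.02), so after 3 stages the overall factor is α^3 = (4.03/2.02)^(3/2).
= 1.99505^(3/2) = 2.82.

2.82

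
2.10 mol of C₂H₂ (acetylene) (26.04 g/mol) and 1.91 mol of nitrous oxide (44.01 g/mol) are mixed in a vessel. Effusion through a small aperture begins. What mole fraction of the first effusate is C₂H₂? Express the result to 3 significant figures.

0.588

The effusion rate of species i is ∝ p_i/√M_i ∝ n_i/√M_i.
Mole fraction of C₂H₂ in the effusate = (n_C₂H₂/√M_C₂H₂) / (n_C₂H₂/√M_C₂H₂ + n_N₂O/√M_N₂O)
= (2.10/√26.04) / (2.10/√26.04 + 1.91/√44.01) = 0.4115/(0.4115 + 0.2879) = 0.588.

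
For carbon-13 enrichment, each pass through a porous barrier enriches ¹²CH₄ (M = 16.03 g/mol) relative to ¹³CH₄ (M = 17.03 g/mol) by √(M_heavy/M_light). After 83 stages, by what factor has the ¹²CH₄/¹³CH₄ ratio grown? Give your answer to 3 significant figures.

12.3

After 83 stages the ratio has grown by (√(17.03/16.03))^83 = (17.03/16.03)^(83/2).
= 1.06238^(83/2) = 12.3.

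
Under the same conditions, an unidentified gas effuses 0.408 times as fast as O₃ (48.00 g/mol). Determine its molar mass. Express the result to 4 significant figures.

288.4 g/mol

Graham's law gives rate_X/rate_O₃ = √(M_O₃/M_X).
0.408 = √(48.00/M_X)
M_X = 48.00 / 0.408² = 48.00 / 0.1665 = 288.4 g/mol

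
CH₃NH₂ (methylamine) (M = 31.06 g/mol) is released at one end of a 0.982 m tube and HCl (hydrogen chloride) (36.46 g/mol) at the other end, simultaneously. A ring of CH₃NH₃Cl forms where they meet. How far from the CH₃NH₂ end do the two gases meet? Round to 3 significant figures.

Graham's law gives d_CH₃NH₂/d_HCl = rate_CH₃NH₂/rate_HCl = √(M_HCl/M_CH₃NH₂) = √(36.46/31.06) = 1.083.
With d_CH₃NH₂ + d_HCl = 0.982 m, d_HCl = 0.982/(1 + 1.083) = 0.4713 m.
d_CH₃NH₂ = 0.982 − 0.4713 = 0.511 m.

0.511 m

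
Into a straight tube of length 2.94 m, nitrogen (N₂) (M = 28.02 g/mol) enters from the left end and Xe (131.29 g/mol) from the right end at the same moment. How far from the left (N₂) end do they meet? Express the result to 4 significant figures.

The fronts meet when d_N₂ + d_Xe = L with d_N₂/d_Xe = √(M_Xe/M_N₂) (Graham's law). Here √(M_Xe/M_N₂) = √(131.29/28.02) = 2.165.
With d_N₂ + d_Xe = 2.94 m, d_Xe = 2.94/(1 + 2.165) = 0.9290 m.
d_N₂ = 2.94 − 0.9290 = 2.011 m.

2.011 m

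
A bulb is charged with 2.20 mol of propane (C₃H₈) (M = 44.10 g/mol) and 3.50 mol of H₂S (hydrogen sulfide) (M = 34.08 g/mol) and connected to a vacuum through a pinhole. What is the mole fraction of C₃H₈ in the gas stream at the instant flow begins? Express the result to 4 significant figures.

The effusion rate of species i is ∝ p_i/√M_i ∝ n_i/√M_i.
x_C₃H₈(eff) = (n_C₃H₈/√M_C₃H₈) / (n_C₃H₈/√M_C₃H₈ + n_H₂S/√M_H₂S)
= (2.20/√44.10) / (2.20/√44.10 + 3.50/√34.08) = 0.3313/(0.3313 + 0.5995) = 0.3559.

0.3559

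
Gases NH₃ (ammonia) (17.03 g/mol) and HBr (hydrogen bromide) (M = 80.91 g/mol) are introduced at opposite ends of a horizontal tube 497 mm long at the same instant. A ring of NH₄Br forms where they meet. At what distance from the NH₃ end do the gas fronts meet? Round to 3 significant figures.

Distances travelled in equal time are proportional to diffusion rates, so d_NH₃/d_HBr = √(M_HBr/M_NH₃) = √(80.91/17.03) = 2.180.
With d_NH₃ + d_HBr = 497 mm, d_HBr = 497/(1 + 2.180) = 156.3 mm.
d_NH₃ = 497 − 156.3 = 341 mm.

341 mm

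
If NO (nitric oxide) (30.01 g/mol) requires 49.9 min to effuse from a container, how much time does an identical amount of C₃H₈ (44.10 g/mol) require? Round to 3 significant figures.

Graham's law gives t_C₃H₈/t_NO = √(M_C₃H₈/M_NO) = √(44.10/30.01) = √1.470 = 1.212.
So the time for C₃H₈ is 49.9 × 1.212 = 60.5 min.

60.5 min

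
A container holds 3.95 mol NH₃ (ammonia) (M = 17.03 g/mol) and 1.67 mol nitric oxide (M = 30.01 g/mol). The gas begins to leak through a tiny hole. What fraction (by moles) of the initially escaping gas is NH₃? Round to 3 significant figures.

0.758

Effusion rate of each component ∝ n_i/√M_i (partial pressure × 1/√M).
So x_NH₃ in the escaping gas = (n_NH₃/√M_NH₃) / Σ(n_i/√M_i)
= (3.95/√17.03) / (3.95/√17.03 + 1.67/√30.01) = 0.9572/(0.9572 + 0.3048) = 0.758.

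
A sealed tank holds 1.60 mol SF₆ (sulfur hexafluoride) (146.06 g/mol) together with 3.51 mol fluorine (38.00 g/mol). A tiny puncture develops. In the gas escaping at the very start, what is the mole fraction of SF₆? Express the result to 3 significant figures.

Each component's effusion rate ∝ (its partial pressure)·(1/√M) ∝ n_i/√M_i.
Mole fraction of SF₆ in the effusate = (n_SF₆/√M_SF₆) / (n_SF₆/√M_SF₆ + n_F₂/√M_F₂)
= (1.60/√146.06) / (1.60/√146.06 + 3.51/√38.00) = 0.1324/(0.1324 + 0.5694) = 0.189.

0.189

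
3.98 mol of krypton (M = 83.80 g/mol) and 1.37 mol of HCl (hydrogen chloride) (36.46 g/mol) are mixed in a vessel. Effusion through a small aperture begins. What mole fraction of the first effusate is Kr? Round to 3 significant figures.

The effusion rate of species i is ∝ p_i/√M_i ∝ n_i/√M_i.
x_Kr(eff) = (n_Kr/√M_Kr) / (n_Kr/√M_Kr + n_HCl/√M_HCl)
= (3.98/√83.80) / (3.98/√83.80 + 1.37/√36.46) = 0.4348/(0.4348 + 0.2269) = 0.657.

0.657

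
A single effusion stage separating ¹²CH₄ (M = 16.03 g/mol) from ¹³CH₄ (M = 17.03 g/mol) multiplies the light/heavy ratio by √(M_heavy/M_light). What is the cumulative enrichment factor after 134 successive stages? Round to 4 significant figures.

The single-stage factor is √(M_heavy/M_light), so 134 stages give [√(17.03/16.03)]^134 = (17.03/16.03)^(134/2).
= 1.06238^67 = 57.65.

57.65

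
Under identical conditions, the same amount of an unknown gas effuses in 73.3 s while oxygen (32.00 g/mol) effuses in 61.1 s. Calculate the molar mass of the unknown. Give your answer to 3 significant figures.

From Graham's law, t_X/t_O₂ = √(M_X/M_O₂).
73.3/61.1 = 1.200 = √(M_X/32.00)
M_X = 32.00 × 1.200² = 32.00 × 1.439 = 46.1 g/mol

46.1 g/mol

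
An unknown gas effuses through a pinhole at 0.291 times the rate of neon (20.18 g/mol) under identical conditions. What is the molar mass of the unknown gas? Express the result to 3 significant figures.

238 g/mol

By Graham's law, rate_X/rate_Ne = √(M_Ne/M_X).
0.291 = √(20.18/M_X)
M_X = 20.18 / 0.291² = 20.18 / 0.08468 = 238 g/mol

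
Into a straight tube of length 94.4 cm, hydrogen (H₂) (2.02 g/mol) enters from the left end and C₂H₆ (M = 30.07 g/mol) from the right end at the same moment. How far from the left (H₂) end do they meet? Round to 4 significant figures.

Graham's law gives d_H₂/d_C₂H₆ = rate_H₂/rate_C₂H₆ = √(M_C₂H₆/M_H₂) = √(30.07/2.02) = 3.858.
With d_H₂ + d_C₂H₆ = 94.4 cm, d_C₂H₆ = 94.4/(1 + 3.858) = 19.43 cm.
d_H₂ = 94.4 − 19.43 = 74.97 cm.

74.97 cm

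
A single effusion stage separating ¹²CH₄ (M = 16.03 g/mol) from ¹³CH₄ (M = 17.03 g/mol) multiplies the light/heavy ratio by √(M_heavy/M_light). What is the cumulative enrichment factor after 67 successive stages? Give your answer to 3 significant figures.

Overall factor = α^67 with α = √(17.03/16.03), i.e. (17.03/16.03)^(67/2).
= 1.06238^(67/2) = 7.59.

7.59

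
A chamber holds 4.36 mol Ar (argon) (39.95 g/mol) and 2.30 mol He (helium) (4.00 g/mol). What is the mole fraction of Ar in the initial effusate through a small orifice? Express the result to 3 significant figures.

Effusion rate of each component ∝ n_i/√M_i (partial pressure × 1/√M).
So x_Ar in the escaping gas = (n_Ar/√M_Ar) / Σ(n_i/√M_i)
= (4.36/√39.95) / (4.36/√39.95 + 2.30/√4.00) = 0.6898/(0.6898 + 1.150) = 0.375.

0.375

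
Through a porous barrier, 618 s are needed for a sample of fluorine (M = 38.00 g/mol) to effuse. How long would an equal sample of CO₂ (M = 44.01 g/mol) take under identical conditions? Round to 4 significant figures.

665.1 s

Using Graham's law: t_CO₂/t_F₂ = √(M_CO₂/M_F₂) = √(44.01/38.00) = √1.158 = 1.076.
So the time for CO₂ is 618 × 1.076 = 665.1 s.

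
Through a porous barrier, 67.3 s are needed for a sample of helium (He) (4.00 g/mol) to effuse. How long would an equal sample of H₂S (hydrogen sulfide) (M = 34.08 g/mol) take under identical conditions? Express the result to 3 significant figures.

196 s

By Graham's law, t_H₂S/t_He = √(M_H₂S/M_He) = √(34.08/4.00) = √8.520 = 2.919.
So the time for H₂S is 67.3 × 2.919 = 196 s.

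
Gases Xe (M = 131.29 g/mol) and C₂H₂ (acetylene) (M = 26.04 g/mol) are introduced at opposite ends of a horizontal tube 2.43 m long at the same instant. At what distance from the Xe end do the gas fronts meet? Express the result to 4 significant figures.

0.7488 m

In equal time, each gas travels a distance ∝ its rate ∝ 1/√M, so d_Xe/d_C₂H₂ = √(M_C₂H₂/M_Xe) = √(26.04/131.29) = 0.4454.
With d_Xe + d_C₂H₂ = 2.43 m, d_C₂H₂ = 2.43/(1 + 0.4454) = 1.681 m.
d_Xe = 2.43 − 1.681 = 0.7488 m.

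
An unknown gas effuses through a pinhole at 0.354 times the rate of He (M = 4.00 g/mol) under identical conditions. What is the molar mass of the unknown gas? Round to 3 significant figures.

From Graham's law, rate_X/rate_He = √(M_He/M_X).
0.354 = √(4.00/M_X)
M_X = 4.00 / 0.354² = 4.00 / 0.1253 = 31.9 g/mol

31.9 g/mol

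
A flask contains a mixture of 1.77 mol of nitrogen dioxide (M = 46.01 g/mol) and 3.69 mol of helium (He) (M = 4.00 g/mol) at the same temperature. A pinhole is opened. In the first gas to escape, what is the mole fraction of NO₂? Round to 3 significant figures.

Effusion rate of each component ∝ n_i/√M_i (partial pressure × 1/√M).
Mole fraction of NO₂ in the effusate = (n_NO₂/√M_NO₂) / (n_NO₂/√M_NO₂ + n_He/√M_He)
= (1.77/√46.01) / (1.77/√46.01 + 3.69/√4.00) = 0.2609/(0.2609 + 1.845) = 0.124.

0.124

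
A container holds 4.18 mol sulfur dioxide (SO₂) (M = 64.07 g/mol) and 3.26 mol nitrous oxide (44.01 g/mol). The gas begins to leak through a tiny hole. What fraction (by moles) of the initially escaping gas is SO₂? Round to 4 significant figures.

0.5152

Rate_i ∝ x_i/√M_i (Graham's law weighted by mole fraction), so the effusate composition follows n_i/√M_i.
So x_SO₂ in the escaping gas = (n_SO₂/√M_SO₂) / Σ(n_i/√M_i)
= (4.18/√64.07) / (4.18/√64.07 + 3.26/√44.01) = 0.5222/(0.5222 + 0.4914) = 0.5152.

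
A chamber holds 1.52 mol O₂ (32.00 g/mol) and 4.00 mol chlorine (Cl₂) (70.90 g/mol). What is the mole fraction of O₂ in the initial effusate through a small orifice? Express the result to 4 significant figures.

Each component's effusion rate ∝ (its partial pressure)·(1/√M) ∝ n_i/√M_i.
x_O₂(eff) = (n_O₂/√M_O₂) / (n_O₂/√M_O₂ + n_Cl₂/√M_Cl₂)
= (1.52/√32.00) / (1.52/√32.00 + 4.00/√70.90) = 0.2687/(0.2687 + 0.4750) = 0.3613.

0.3613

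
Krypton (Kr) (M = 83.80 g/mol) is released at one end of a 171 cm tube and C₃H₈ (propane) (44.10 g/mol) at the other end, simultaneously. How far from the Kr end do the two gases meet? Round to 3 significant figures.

Graham's law gives d_Kr/d_C₃H₈ = rate_Kr/rate_C₃H₈ = √(M_C₃H₈/M_Kr) = √(44.10/83.80) = 0.7254.
With d_Kr + d_C₃H₈ = 171 cm, d_C₃H₈ = 171/(1 + 0.7254) = 99.11 cm.
d_Kr = 171 − 99.11 = 71.9 cm.

71.9 cm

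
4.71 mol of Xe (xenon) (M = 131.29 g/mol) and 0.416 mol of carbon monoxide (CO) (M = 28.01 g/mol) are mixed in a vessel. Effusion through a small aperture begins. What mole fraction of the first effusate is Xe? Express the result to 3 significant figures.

0.839

Effusion rate of each component ∝ n_i/√M_i (partial pressure × 1/√M).
So x_Xe in the escaping gas = (n_Xe/√M_Xe) / Σ(n_i/√M_i)
= (4.71/√131.29) / (4.71/√131.29 + 0.416/√28.01) = 0.4111/(0.4111 + 0.07860) = 0.839.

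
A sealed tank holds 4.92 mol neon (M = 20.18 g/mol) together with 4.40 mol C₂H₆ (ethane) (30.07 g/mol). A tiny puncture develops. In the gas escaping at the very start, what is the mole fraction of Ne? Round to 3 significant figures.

0.577

The effusion rate of species i is ∝ p_i/√M_i ∝ n_i/√M_i.
So x_Ne in the escaping gas = (n_Ne/√M_Ne) / Σ(n_i/√M_i)
= (4.92/√20.18) / (4.92/√20.18 + 4.40/√30.07) = 1.095/(1.095 + 0.8024) = 0.577.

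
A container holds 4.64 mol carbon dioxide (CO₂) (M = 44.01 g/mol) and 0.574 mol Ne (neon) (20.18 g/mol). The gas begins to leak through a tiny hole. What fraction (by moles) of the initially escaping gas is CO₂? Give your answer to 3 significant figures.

Rate_i ∝ x_i/√M_i (Graham's law weighted by mole fraction), so the effusate composition follows n_i/√M_i.
Mole fraction of CO₂ in the effusate = (n_CO₂/√M_CO₂) / (n_CO₂/√M_CO₂ + n_Ne/√M_Ne)
= (4.64/√44.01) / (4.64/√44.01 + 0.574/√20.18) = 0.6994/(0.6994 + 0.1278) = 0.846.

0.846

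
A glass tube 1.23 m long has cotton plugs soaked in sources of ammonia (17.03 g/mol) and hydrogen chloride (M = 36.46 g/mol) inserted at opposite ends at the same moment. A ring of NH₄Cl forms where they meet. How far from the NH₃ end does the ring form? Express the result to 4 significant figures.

0.7306 m

The fronts meet when d_NH₃ + d_HCl = L with d_NH₃/d_HCl = √(M_HCl/M_NH₃) (Graham's law). Here √(M_HCl/M_NH₃) = √(36.46/17.03) = 1.463.
With d_NH₃ + d_HCl = 1.23 m, d_HCl = 1.23/(1 + 1.463) = 0.4994 m.
d_NH₃ = 1.23 − 0.4994 = 0.7306 m.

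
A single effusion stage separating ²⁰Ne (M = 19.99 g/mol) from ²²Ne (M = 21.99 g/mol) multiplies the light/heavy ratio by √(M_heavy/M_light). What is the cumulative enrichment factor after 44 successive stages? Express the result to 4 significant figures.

8.148

Each stage multiplies the ratio by α = √(21.99/19.99), so after 44 stages the overall factor is α^44 = (21.99/19.99)^(44/2).
= 1.10005^22 = 8.148.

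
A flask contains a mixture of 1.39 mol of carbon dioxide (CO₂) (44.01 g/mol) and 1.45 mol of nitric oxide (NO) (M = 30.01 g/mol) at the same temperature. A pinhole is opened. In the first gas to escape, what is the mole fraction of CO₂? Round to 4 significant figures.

Effusion rate of each component ∝ n_i/√M_i (partial pressure × 1/√M).
So x_CO₂ in the escaping gas = (n_CO₂/√M_CO₂) / Σ(n_i/√M_i)
= (1.39/√44.01) / (1.39/√44.01 + 1.45/√30.01) = 0.2095/(0.2095 + 0.2647) = 0.4418.

0.4418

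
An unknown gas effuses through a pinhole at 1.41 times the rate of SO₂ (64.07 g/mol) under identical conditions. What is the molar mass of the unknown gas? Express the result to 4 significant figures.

Graham's law gives rate_X/rate_SO₂ = √(M_SO₂/M_X).
1.41 = √(64.07/M_X)
M_X = 64.07 / 1.41² = 64.07 / 1.988 = 32.23 g/mol

32.23 g/mol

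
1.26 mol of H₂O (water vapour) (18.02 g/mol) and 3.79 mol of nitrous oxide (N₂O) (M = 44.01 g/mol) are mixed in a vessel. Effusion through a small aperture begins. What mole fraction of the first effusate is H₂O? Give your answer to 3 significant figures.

Effusion rate of each component ∝ n_i/√M_i (partial pressure × 1/√M).
So x_H₂O in the escaping gas = (n_H₂O/√M_H₂O) / Σ(n_i/√M_i)
= (1.26/√18.02) / (1.26/√18.02 + 3.79/√44.01) = 0.2968/(0.2968 + 0.5713) = 0.342.

0.342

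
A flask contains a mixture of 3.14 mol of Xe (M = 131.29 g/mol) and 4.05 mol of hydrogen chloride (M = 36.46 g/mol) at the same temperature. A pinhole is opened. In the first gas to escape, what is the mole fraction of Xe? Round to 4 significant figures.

0.2901

Each component's effusion rate ∝ (its partial pressure)·(1/√M) ∝ n_i/√M_i.
So x_Xe in the escaping gas = (n_Xe/√M_Xe) / Σ(n_i/√M_i)
= (3.14/√131.29) / (3.14/√131.29 + 4.05/√36.46) = 0.2740/(0.2740 + 0.6707) = 0.2901.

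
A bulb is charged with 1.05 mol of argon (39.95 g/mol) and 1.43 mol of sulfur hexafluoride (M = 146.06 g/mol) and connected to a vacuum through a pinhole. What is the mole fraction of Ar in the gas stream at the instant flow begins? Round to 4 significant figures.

Rate_i ∝ x_i/√M_i (Graham's law weighted by mole fraction), so the effusate composition follows n_i/√M_i.
So x_Ar in the escaping gas = (n_Ar/√M_Ar) / Σ(n_i/√M_i)
= (1.05/√39.95) / (1.05/√39.95 + 1.43/√146.06) = 0.1661/(0.1661 + 0.1183) = 0.5840.

0.5840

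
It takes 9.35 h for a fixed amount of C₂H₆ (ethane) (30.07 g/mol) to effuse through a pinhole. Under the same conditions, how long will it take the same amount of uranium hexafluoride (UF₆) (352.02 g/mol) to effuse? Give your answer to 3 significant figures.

32.0 h

By Graham's law, t_UF₆/t_C₂H₆ = √(M_UF₆/M_C₂H₆) = √(352.02/30.07) = √11.71 = 3.422.
So the time for UF₆ is 9.35 × 3.422 = 32.0 h.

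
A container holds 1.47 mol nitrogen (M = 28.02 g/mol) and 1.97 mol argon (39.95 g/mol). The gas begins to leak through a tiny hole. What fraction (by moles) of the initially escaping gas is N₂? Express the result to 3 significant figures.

The effusion rate of species i is ∝ p_i/√M_i ∝ n_i/√M_i.
So x_N₂ in the escaping gas = (n_N₂/√M_N₂) / Σ(n_i/√M_i)
= (1.47/√28.02) / (1.47/√28.02 + 1.97/√39.95) = 0.2777/(0.2777 + 0.3117) = 0.471.

0.471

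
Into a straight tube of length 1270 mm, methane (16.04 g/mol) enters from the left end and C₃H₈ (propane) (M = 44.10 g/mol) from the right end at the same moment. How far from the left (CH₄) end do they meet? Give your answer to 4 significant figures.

In equal time, each gas travels a distance ∝ its rate ∝ 1/√M, so d_CH₄/d_C₃H₈ = √(M_C₃H₈/M_CH₄) = √(44.10/16.04) = 1.658.
With d_CH₄ + d_C₃H₈ = 1270 mm, d_C₃H₈ = 1270/(1 + 1.658) = 477.8 mm.
d_CH₄ = 1270 − 477.8 = 792.2 mm.

792.2 mm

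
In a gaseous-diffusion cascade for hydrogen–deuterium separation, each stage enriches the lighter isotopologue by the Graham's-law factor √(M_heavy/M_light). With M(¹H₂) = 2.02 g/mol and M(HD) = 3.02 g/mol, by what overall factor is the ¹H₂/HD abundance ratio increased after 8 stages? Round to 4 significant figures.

4.996

After 8 stages the ratio has grown by (√(3.02/2.02))^8 = (3.02/2.02)^(8/2).
= 1.49505^4 = 4.996.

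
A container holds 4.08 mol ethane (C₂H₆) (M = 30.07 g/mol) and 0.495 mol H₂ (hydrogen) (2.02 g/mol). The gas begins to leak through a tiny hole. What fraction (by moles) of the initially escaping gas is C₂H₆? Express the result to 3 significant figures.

0.681

Rate_i ∝ x_i/√M_i (Graham's law weighted by mole fraction), so the effusate composition follows n_i/√M_i.
So x_C₂H₆ in the escaping gas = (n_C₂H₆/√M_C₂H₆) / Σ(n_i/√M_i)
= (4.08/√30.07) / (4.08/√30.07 + 0.495/√2.02) = 0.7440/(0.7440 + 0.3483) = 0.681.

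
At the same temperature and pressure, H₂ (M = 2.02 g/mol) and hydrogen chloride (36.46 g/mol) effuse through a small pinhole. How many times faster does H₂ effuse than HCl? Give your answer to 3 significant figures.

By Graham's law, rate_H₂/rate_HCl = √(M_HCl/M_H₂) = √(36.46/2.02) = √18.05 = 4.25.

4.25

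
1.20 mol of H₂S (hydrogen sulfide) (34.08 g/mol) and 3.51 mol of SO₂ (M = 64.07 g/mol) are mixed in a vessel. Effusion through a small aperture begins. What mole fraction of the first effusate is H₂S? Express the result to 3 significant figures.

Rate_i ∝ x_i/√M_i (Graham's law weighted by mole fraction), so the effusate composition follows n_i/√M_i.
Mole fraction of H₂S in the effusate = (n_H₂S/√M_H₂S) / (n_H₂S/√M_H₂S + n_SO₂/√M_SO₂)
= (1.20/√34.08) / (1.20/√34.08 + 3.51/√64.07) = 0.2056/(0.2056 + 0.4385) = 0.319.

0.319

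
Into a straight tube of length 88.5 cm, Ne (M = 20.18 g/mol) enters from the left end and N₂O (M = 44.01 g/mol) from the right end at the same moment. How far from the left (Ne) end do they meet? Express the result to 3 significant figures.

Distances travelled in equal time are proportional to diffusion rates, so d_Ne/d_N₂O = √(M_N₂O/M_Ne) = √(44.01/20.18) = 1.477.
With d_Ne + d_N₂O = 88.5 cm, d_N₂O = 88.5/(1 + 1.477) = 35.73 cm.
d_Ne = 88.5 − 35.73 = 52.8 cm.

52.8 cm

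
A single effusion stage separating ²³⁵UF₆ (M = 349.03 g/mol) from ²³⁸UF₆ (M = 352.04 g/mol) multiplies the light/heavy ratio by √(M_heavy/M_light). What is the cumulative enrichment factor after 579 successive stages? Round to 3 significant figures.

After 579 stages the ratio has grown by (√(352.04/349.03))^579 = (352.04/349.03)^(579/2).
= 1.00862^(579/2) = 12.0.

12.0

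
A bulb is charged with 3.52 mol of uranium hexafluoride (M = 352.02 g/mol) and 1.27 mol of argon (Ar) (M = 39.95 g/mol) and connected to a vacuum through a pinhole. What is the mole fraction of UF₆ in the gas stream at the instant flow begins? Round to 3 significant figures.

0.483

Each component's effusion rate ∝ (its partial pressure)·(1/√M) ∝ n_i/√M_i.
Mole fraction of UF₆ in the effusate = (n_UF₆/√M_UF₆) / (n_UF₆/√M_UF₆ + n_Ar/√M_Ar)
= (3.52/√352.02) / (3.52/√352.02 + 1.27/√39.95) = 0.1876/(0.1876 + 0.2009) = 0.483.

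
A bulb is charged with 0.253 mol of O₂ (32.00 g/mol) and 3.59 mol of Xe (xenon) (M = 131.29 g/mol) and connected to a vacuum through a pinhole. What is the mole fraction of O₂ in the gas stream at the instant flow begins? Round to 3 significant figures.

Effusion rate of each component ∝ n_i/√M_i (partial pressure × 1/√M).
Mole fraction of O₂ in the effusate = (n_O₂/√M_O₂) / (n_O₂/√M_O₂ + n_Xe/√M_Xe)
= (0.253/√32.00) / (0.253/√32.00 + 3.59/√131.29) = 0.04472/(0.04472 + 0.3133) = 0.125.

0.125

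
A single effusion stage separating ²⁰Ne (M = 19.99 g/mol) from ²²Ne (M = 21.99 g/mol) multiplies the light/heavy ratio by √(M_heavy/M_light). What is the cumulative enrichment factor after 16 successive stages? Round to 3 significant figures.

After 16 stages the ratio has grown by (√(21.99/19.99))^16 = (21.99/19.99)^(16/2).
= 1.10005^8 = 2.14.

2.14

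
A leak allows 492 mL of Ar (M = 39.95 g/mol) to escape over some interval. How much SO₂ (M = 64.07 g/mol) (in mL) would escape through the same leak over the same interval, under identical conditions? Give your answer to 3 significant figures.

389 mL

Since effusion rate ∝ 1/√M, rate_SO₂/rate_Ar = √(M_Ar/M_SO₂) = √(39.95/64.07) = √0.6235 = 0.7896.
So the volume for SO₂ is 492 × 0.7896 = 389 mL.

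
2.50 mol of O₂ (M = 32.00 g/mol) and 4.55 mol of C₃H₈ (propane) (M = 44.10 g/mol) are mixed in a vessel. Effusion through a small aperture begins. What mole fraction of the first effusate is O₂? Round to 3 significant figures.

Rate_i ∝ x_i/√M_i (Graham's law weighted by mole fraction), so the effusate composition follows n_i/√M_i.
So x_O₂ in the escaping gas = (n_O₂/√M_O₂) / Σ(n_i/√M_i)
= (2.50/√32.00) / (2.50/√32.00 + 4.55/√44.10) = 0.4419/(0.4419 + 0.6852) = 0.392.

0.392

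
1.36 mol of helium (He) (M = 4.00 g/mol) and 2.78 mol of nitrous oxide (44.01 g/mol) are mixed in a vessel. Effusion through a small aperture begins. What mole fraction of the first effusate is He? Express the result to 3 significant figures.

0.619

The effusion rate of species i is ∝ p_i/√M_i ∝ n_i/√M_i.
Mole fraction of He in the effusate = (n_He/√M_He) / (n_He/√M_He + n_N₂O/√M_N₂O)
= (1.36/√4.00) / (1.36/√4.00 + 2.78/√44.01) = 0.6800/(0.6800 + 0.4191) = 0.619.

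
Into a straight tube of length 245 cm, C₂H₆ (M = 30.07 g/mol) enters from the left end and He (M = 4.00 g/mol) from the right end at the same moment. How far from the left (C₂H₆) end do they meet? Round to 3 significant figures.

In equal time, each gas travels a distance ∝ its rate ∝ 1/√M, so d_C₂H₆/d_He = √(M_He/M_C₂H₆) = √(4.00/30.07) = 0.3647.
With d_C₂H₆ + d_He = 245 cm, d_He = 245/(1 + 0.3647) = 179.5 cm.
d_C₂H₆ = 245 − 179.5 = 65.5 cm.

65.5 cm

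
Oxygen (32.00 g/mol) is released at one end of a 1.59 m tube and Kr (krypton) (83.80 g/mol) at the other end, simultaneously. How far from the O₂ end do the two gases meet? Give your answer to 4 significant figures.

0.9827 m

Graham's law gives d_O₂/d_Kr = rate_O₂/rate_Kr = √(M_Kr/M_O₂) = √(83.80/32.00) = 1.618.
With d_O₂ + d_Kr = 1.59 m, d_Kr = 1.59/(1 + 1.618) = 0.6073 m.
d_O₂ = 1.59 − 0.6073 = 0.9827 m.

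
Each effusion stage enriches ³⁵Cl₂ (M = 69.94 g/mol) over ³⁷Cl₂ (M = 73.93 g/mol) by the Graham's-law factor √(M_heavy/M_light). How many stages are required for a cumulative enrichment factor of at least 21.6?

Single-stage factor α = √(73.93/69.94), so ln α = ½ ln(1.05705) = 0.02774.
Need α^N ≥ 21.6 ⇒ N ≥ ln(21.6) / ln α = 3.073 / 0.02774 = 110.77.
Minimum whole number of stages: N = 111.

111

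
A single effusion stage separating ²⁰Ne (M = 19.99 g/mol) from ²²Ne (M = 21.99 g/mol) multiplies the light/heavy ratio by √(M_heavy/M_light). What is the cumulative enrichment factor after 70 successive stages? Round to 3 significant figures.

28.1

Each stage multiplies the ratio by α = √(21.99/19.99), so after 70 stages the overall factor is α^70 = (21.99/19.99)^(70/2).
= 1.10005^35 = 28.1.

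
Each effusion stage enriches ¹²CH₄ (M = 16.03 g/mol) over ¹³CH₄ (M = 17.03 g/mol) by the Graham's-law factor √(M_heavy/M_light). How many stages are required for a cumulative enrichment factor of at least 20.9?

With α = √(17.03/16.03) per stage, ln α = ½ ln(1.06238) = 0.03026.
Need α^N ≥ 20.9 ⇒ N ≥ ln(20.9) / ln α = 3.040 / 0.03026 = 100.46.
Minimum whole number of stages: N = 101.

101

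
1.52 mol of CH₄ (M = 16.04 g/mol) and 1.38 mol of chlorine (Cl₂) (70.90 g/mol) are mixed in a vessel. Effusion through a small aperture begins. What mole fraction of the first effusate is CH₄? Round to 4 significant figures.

0.6984

The effusion rate of species i is ∝ p_i/√M_i ∝ n_i/√M_i.
x_CH₄(eff) = (n_CH₄/√M_CH₄) / (n_CH₄/√M_CH₄ + n_Cl₂/√M_Cl₂)
= (1.52/√16.04) / (1.52/√16.04 + 1.38/√70.90) = 0.3795/(0.3795 + 0.1639) = 0.6984.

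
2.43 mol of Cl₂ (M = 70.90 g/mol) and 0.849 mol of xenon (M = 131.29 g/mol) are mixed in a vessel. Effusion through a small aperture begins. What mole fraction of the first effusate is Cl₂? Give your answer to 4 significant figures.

Each component's effusion rate ∝ (its partial pressure)·(1/√M) ∝ n_i/√M_i.
Mole fraction of Cl₂ in the effusate = (n_Cl₂/√M_Cl₂) / (n_Cl₂/√M_Cl₂ + n_Xe/√M_Xe)
= (2.43/√70.90) / (2.43/√70.90 + 0.849/√131.29) = 0.2886/(0.2886 + 0.07410) = 0.7957.

0.7957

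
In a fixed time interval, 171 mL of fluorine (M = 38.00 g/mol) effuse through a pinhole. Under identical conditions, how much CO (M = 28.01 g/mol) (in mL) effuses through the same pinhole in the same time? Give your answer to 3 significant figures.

By Graham's law, rate_CO/rate_F₂ = √(M_F₂/M_CO) = √(38.00/28.01) = √1.357 = 1.165.
So the volume for CO is 171 × 1.165 = 199 mL.

199 mL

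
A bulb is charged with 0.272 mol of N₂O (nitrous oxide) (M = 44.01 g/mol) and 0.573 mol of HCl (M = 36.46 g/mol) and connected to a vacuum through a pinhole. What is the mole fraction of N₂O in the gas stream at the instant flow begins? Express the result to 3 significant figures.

The effusion rate of species i is ∝ p_i/√M_i ∝ n_i/√M_i.
So x_N₂O in the escaping gas = (n_N₂O/√M_N₂O) / Σ(n_i/√M_i)
= (0.272/√44.01) / (0.272/√44.01 + 0.573/√36.46) = 0.04100/(0.04100 + 0.09490) = 0.302.

0.302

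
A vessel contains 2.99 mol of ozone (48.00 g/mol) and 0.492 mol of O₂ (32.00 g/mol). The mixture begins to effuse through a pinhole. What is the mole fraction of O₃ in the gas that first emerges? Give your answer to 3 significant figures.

0.832

The effusion rate of species i is ∝ p_i/√M_i ∝ n_i/√M_i.
x_O₃(eff) = (n_O₃/√M_O₃) / (n_O₃/√M_O₃ + n_O₂/√M_O₂)
= (2.99/√48.00) / (2.99/√48.00 + 0.492/√32.00) = 0.4316/(0.4316 + 0.08697) = 0.832.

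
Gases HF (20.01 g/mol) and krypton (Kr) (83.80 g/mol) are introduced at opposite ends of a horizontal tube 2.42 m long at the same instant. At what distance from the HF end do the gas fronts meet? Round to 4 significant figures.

1.626 m

In equal time, each gas travels a distance ∝ its rate ∝ 1/√M, so d_HF/d_Kr = √(M_Kr/M_HF) = √(83.80/20.01) = 2.046.
With d_HF + d_Kr = 2.42 m, d_Kr = 2.42/(1 + 2.046) = 0.7944 m.
d_HF = 2.42 − 0.7944 = 1.626 m.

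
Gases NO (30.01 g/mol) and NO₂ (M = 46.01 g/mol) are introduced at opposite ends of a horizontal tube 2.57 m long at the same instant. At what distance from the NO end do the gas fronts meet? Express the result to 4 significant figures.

Distances travelled in equal time are proportional to diffusion rates, so d_NO/d_NO₂ = √(M_NO₂/M_NO) = √(46.01/30.01) = 1.238.
With d_NO + d_NO₂ = 2.57 m, d_NO₂ = 2.57/(1 + 1.238) = 1.148 m.
d_NO = 2.57 − 1.148 = 1.422 m.

1.422 m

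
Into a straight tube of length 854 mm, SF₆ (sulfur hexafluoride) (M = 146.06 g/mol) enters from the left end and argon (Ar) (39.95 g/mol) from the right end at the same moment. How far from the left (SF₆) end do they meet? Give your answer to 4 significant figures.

Distances travelled in equal time are proportional to diffusion rates, so d_SF₆/d_Ar = √(M_Ar/M_SF₆) = √(39.95/146.06) = 0.5230.
With d_SF₆ + d_Ar = 854 mm, d_Ar = 854/(1 + 0.5230) = 560.7 mm.
d_SF₆ = 854 − 560.7 = 293.3 mm.

293.3 mm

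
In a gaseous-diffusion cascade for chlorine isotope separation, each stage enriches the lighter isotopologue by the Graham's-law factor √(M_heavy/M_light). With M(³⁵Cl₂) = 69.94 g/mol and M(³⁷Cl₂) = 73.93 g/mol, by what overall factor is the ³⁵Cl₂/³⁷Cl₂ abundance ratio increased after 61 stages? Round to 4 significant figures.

Overall factor = α^61 with α = √(73.93/69.94), i.e. (73.93/69.94)^(61/2).
= 1.05705^(61/2) = 5.431.

5.431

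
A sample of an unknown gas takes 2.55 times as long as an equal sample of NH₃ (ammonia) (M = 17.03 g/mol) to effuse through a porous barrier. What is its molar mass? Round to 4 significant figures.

Using Graham's law: t_X/t_NH₃ = √(M_X/M_NH₃).
2.55 = √(M_X/17.03)
M_X = 17.03 × 2.55² = 17.03 × 6.502 = 110.7 g/mol

110.7 g/mol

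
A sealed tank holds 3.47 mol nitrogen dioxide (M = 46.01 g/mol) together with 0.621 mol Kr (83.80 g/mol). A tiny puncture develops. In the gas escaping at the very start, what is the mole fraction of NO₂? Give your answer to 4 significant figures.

0.8829

Effusion rate of each component ∝ n_i/√M_i (partial pressure × 1/√M).
Mole fraction of NO₂ in the effusate = (n_NO₂/√M_NO₂) / (n_NO₂/√M_NO₂ + n_Kr/√M_Kr)
= (3.47/√46.01) / (3.47/√46.01 + 0.621/√83.80) = 0.5116/(0.5116 + 0.06784) = 0.8829.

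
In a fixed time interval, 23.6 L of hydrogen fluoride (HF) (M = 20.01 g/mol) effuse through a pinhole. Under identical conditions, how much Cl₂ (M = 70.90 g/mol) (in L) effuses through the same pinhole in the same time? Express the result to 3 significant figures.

From Graham's law, rate_Cl₂/rate_HF = √(M_HF/M_Cl₂) = √(20.01/70.90) = √0.2822 = 0.5313.
So the volume for Cl₂ is 23.6 × 0.5313 = 12.5 L.

12.5 L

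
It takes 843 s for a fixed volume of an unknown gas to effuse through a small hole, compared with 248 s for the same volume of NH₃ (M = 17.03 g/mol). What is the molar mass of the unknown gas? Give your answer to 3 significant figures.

Since effusion rate ∝ 1/√M, t_X/t_NH₃ = √(M_X/M_NH₃).
843/248 = 3.399 = √(M_X/17.03)
M_X = 17.03 × 3.399² = 17.03 × 11.55 = 197 g/mol

197 g/mol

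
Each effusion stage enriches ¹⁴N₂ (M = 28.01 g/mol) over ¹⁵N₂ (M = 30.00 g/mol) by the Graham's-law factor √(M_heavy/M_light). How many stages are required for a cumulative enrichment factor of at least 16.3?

Per stage α = (30.00/28.01)^(1/2) = 1.07105^0.5, giving ln α = 0.03432.
Need α^N ≥ 16.3 ⇒ N ≥ ln(16.3) / ln α = 2.791 / 0.03432 = 81.33.
So at least 82 stages are needed.

82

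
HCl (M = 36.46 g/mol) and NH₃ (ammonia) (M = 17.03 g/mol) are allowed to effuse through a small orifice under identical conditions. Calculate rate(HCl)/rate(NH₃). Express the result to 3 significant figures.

0.683

Graham's law gives rate_HCl/rate_NH₃ = √(M_NH₃/M_HCl) = √(17.03/36.46) = √0.4671 = 0.683.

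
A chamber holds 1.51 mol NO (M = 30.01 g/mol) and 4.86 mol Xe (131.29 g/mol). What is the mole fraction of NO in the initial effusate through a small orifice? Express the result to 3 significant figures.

0.394

Rate_i ∝ x_i/√M_i (Graham's law weighted by mole fraction), so the effusate composition follows n_i/√M_i.
x_NO(eff) = (n_NO/√M_NO) / (n_NO/√M_NO + n_Xe/√M_Xe)
= (1.51/√30.01) / (1.51/√30.01 + 4.86/√131.29) = 0.2756/(0.2756 + 0.4242) = 0.394.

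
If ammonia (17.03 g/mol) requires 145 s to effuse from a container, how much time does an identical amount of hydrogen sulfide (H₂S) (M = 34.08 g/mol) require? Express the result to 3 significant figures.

205 s

Graham's law gives t_H₂S/t_NH₃ = √(M_H₂S/M_NH₃) = √(34.08/17.03) = √2.001 = 1.415.
So the time for H₂S is 145 × 1.415 = 205 s.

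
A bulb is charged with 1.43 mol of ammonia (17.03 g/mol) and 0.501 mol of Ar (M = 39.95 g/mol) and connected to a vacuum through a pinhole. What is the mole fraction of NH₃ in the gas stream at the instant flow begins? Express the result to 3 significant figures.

Each component's effusion rate ∝ (its partial pressure)·(1/√M) ∝ n_i/√M_i.
x_NH₃(eff) = (n_NH₃/√M_NH₃) / (n_NH₃/√M_NH₃ + n_Ar/√M_Ar)
= (1.43/√17.03) / (1.43/√17.03 + 0.501/√39.95) = 0.3465/(0.3465 + 0.07926) = 0.814.

0.814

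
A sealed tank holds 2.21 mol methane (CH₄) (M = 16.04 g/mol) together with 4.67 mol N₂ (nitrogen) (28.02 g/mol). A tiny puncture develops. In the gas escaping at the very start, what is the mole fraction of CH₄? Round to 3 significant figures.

Rate_i ∝ x_i/√M_i (Graham's law weighted by mole fraction), so the effusate composition follows n_i/√M_i.
Mole fraction of CH₄ in the effusate = (n_CH₄/√M_CH₄) / (n_CH₄/√M_CH₄ + n_N₂/√M_N₂)
= (2.21/√16.04) / (2.21/√16.04 + 4.67/√28.02) = 0.5518/(0.5518 + 0.8822) = 0.385.

0.385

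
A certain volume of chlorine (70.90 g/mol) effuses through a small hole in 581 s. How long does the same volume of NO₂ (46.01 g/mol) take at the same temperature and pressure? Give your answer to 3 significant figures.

468 s

From Graham's law, t_NO₂/t_Cl₂ = √(M_NO₂/M_Cl₂) = √(46.01/70.90) = √0.6489 = 0.8056.
So the time for NO₂ is 581 × 0.8056 = 468 s.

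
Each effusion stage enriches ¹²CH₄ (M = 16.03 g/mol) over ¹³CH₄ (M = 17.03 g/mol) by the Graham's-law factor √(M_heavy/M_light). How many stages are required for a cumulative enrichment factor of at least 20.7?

With α = √(17.03/16.03) per stage, ln α = ½ ln(1.06238) = 0.03026.
Need α^N ≥ 20.7 ⇒ N ≥ ln(20.7) / ln α = 3.030 / 0.03026 = 100.15.
Rounding up, N = 101 stages.

101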